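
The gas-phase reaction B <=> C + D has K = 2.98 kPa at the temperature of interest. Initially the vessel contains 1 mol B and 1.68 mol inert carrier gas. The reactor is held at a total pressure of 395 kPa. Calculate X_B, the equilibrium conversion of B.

Take 1 mol B as basis and let X be its fractional conversion, so ξ = X.
Moles: n_B = 1 − X; n_C = X; n_D = X; n_I = 1.68 (inert).
n_T = Σnᵢ = 2.68 + X.
With p_i = (n_i/n_T)P, K = p_C p_D / (p_B).
Equating to 2.98 kPa and solving on 0 < X < 1: X = 0.136.

X = 0.136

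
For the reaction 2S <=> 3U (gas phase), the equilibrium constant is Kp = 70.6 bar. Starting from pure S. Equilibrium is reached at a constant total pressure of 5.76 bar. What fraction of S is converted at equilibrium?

X = 0.723

Take 1 mol S as basis and let X be its fractional conversion, so ξ = 0.5X.
Moles: n_S = 1 − X; n_U = 1.5X.
Summing: n_T = 1 + 0.5X.
y_i = n_i/n_T, p_i = y_i·P. Kp = p_U^3 / (p_S^2).
This yields a degree-3 equation in X; solving on (0,1), X = 0.723.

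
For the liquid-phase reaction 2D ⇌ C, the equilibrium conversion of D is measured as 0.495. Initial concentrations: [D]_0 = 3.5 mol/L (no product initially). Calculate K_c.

Let X = conversion of D.
Concentrations: [D] = 3.5 − 3.5X; [C] = 1.75X.
At X = 0.495: [D] = 1.77, [C] = 0.866.
K_c = [C] / ([D]^2) = 0.277 L/mol.

K_c = 0.277 L/mol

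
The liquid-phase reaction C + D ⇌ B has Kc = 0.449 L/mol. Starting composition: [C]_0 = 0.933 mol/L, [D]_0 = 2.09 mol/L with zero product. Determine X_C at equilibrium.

X = 0.431

Let X = conversion of C; extent ξ = 0.933·X mol/L.
Concentrations: [C] = 0.933 − 0.933X; [D] = 2.09 − 0.933X; [B] = 0.933X.
Kc = [B] / ([C] [D]).
Setting equal to 0.449 and solving for X on (0,1) gives X = 0.431.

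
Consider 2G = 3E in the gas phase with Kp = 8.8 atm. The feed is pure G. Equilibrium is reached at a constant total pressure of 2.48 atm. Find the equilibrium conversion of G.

Let X = conversion of G (basis 1 mol G); extent of reaction ξ = 0.5X.
Species balance: n_G = 1 − X; n_E = 1.5X.
Summing: n_T = 1 + 0.5X.
Mole fractions y_i = n_i/n_T; Kp = p_E^3 / (p_G^2) with p_i = y_i·P.
Substituting and setting equal to 8.8 atm gives a polynomial in X; the root in (0,1) is X = 0.601.

X = 0.601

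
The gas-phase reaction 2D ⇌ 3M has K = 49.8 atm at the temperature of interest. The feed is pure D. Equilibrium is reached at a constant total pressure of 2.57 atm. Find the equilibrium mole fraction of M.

Let X = conversion of D (basis 1 mol D); extent of reaction ξ = 0.5X.
Moles: n_D = 1 − X; n_M = 1.5X.
n_T = Σnᵢ = 1 + 0.5X.
Mole fractions y_i = n_i/n_T; K = p_M^3 / (p_D^2) with p_i = y_i·P.
Setting this equal to 49.8 atm and taking the physical root (0 < X < 1) gives X = 0.763.
Then n_M = 1.14, n_T = 1.38, so y_M = 0.829.

y_M = 0.829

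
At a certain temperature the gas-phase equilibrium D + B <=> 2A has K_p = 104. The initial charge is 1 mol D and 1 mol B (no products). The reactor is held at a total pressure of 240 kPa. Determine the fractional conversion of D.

X = 0.836

Take 1 mol D as basis and let X be its fractional conversion, so ξ = X.
Mole table: n_D = 1 − X; n_B = 1 − X; n_A = 2X.
Total moles n_T = 2 (Δν = 0, constant).
y_i = n_i/n_T, p_i = y_i·P. K_p = p_A^2 / (p_D p_B).
Substituting and setting equal to 104 gives a polynomial in X; the root in (0,1) is X = 0.836.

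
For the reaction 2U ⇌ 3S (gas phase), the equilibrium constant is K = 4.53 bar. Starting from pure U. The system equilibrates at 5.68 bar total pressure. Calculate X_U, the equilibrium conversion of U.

Take 1 mol U as basis and let X be its fractional conversion, so ξ = 0.5X.
Moles: n_U = 1 − X; n_S = 1.5X.
Summing: n_T = 1 + 0.5X.
With p_i = (n_i/n_T)P, K = p_S^3 / (p_U^2).
Setting this equal to 4.53 bar and taking the physical root (0 < X < 1) gives X = 0.446.

X = 0.446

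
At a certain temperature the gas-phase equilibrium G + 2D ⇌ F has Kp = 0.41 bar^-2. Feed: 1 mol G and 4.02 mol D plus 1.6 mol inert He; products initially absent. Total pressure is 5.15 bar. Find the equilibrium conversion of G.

Basis: 1 mol G initially; let X = conversion of G. Extent ξ = X.
At extent ξ: n_G = 1 − X; n_D = 4.02 − 2X; n_F = X; n_I = 1.6 (inert).
n_T = Σnᵢ = 6.62 − 2X.
With p_i = (n_i/n_T)P, Kp = p_F / (p_G p_D^2).
Substituting and setting equal to 0.41 bar^-2 gives a polynomial in X; the root in (0,1) is X = 0.728.

X = 0.728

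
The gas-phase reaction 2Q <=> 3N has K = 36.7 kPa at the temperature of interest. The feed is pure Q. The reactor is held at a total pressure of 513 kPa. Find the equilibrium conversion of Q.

X = 0.239

Basis: 1 mol Q initially; let X = conversion of Q. Extent ξ = 0.5X.
Moles: n_Q = 1 − X; n_N = 1.5X.
n_T = Σnᵢ = 1 + 0.5X.
y_i = n_i/n_T, p_i = y_i·P. K = p_N^3 / (p_Q^2).
Substituting and setting equal to 36.7 kPa gives a polynomial in X; the root in (0,1) is X = 0.239.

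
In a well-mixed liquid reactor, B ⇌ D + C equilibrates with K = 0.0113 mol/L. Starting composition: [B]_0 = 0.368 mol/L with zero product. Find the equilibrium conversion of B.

Let X = conversion of B; extent ξ = 0.368·X mol/L.
Concentrations: [B] = 0.368 − 0.368X; [D] = 0.368X; [C] = 0.368X.
K = [D] [C] / ([B]).
Solving K = 0.0113 for X ∈ (0,1): X = 0.161.

X = 0.161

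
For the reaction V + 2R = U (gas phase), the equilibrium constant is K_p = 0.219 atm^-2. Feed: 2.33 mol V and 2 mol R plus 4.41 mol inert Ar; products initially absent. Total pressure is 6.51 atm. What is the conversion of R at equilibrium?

Basis: 2 mol R initially; let X = conversion of R. Extent ξ = X.
At extent ξ: n_V = 2.33 − X; n_R = 2 − 2X; n_U = X; n_I = 4.41 (inert).
Total moles n_T = 8.74 − 2X.
With p_i = (n_i/n_T)P, K_p = p_U / (p_V p_R^2).
Substituting and setting equal to 0.219 atm^-2 gives a polynomial in X; the root in (0,1) is X = 0.404.

X = 0.404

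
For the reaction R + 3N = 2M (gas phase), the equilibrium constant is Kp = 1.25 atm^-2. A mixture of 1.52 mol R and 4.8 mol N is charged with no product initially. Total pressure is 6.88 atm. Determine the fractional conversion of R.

X = 0.725

Basis: 1.52 mol R initially; let X = conversion of R. Extent ξ = 1.52X.
Mole table: n_R = 1.52 − 1.52X; n_N = 4.8 − 4.56X; n_M = 3.04X.
n_T = Σnᵢ = 6.32 − 3.04X.
With p_i = (n_i/n_T)P, Kp = p_M^2 / (p_R p_N^3).
Substituting and setting equal to 1.25 atm^-2 gives a polynomial in X; the root in (0,1) is X = 0.725.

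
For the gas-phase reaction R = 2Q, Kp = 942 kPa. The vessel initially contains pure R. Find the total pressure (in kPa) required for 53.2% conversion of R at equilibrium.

Take 1 mol R as basis and let X be its fractional conversion, so ξ = X.
At extent ξ: n_R = 1 − X; n_Q = 2X.
n_T = Σnᵢ = 1 + X.
Kp = p_Q^2 / (p_R) with p_i = (n_i/n_T)·P.
At X = 0.532: the mole-fraction product g(X) = Π y_i^ν_i = 1.579. Since Kp = g(X)·P^{1}, P = (Kp/g)^(1/1) = (942/1.579)^(1/1) = 597 kPa.

P = 597 kPa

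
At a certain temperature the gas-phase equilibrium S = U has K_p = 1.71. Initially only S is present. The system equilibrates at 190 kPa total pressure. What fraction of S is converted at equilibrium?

X = 0.631

Let X = conversion of S (basis 1 mol S); extent of reaction ξ = X.
Moles: n_S = 1 − X; n_U = X.
n_T stays at 1 (no change in mole number).
With p_i = (n_i/n_T)P, K_p = p_U / (p_S).
Substituting and setting equal to 1.71 gives a polynomial in X; the root in (0,1) is X = 0.631.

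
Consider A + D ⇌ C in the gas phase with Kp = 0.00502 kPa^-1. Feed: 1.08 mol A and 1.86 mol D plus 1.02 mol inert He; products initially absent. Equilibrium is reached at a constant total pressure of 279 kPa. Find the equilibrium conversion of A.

X = 0.365

Basis: 1.08 mol A initially; let X = conversion of A. Extent ξ = 1.08X.
Species balance: n_A = 1.08 − 1.08X; n_D = 1.86 − 1.08X; n_C = 1.08X; n_I = 1.02 (inert).
n_T = Σnᵢ = 3.96 − 1.08X.
y_i = n_i/n_T, p_i = y_i·P. Kp = p_C / (p_A p_D).
Substituting and setting equal to 0.00502 kPa^-1 gives a polynomial in X; the root in (0,1) is X = 0.365.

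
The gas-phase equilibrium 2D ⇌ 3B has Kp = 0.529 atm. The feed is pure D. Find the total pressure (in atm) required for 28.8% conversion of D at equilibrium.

Let X = conversion of D (basis 1 mol D); extent of reaction ξ = 0.5X.
Mole table: n_D = 1 − X; n_B = 1.5X.
Summing: n_T = 1 + 0.5X.
Kp = p_B^3 / (p_D^2) with p_i = (n_i/n_T)·P.
At X = 0.288: the mole-fraction product g(X) = Π y_i^ν_i = 0.139. Since Kp = g(X)·P^{1}, P = (Kp/g)^(1/1) = (0.529/0.139)^(1/1) = 3.81 atm.

P = 3.81 atm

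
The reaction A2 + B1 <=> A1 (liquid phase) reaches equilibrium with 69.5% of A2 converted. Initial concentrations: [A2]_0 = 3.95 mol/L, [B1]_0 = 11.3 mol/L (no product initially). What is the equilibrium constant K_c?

K_c = 0.266 L/mol

Let X = conversion of A2.
Concentrations: [A2] = 3.95 − 3.95X; [B1] = 11.3 − 3.95X; [A1] = 3.95X.
At X = 0.695: [A2] = 1.2, [B1] = 8.55, [A1] = 2.75.
K_c = [A1] / ([A2] [B1]) = 0.266 L/mol.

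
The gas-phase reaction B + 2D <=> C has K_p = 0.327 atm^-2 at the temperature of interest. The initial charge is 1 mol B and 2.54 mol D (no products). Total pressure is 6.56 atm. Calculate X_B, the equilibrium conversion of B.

X = 0.776

Let X = conversion of B (basis 1 mol B); extent of reaction ξ = X.
Moles: n_B = 1 − X; n_D = 2.54 − 2X; n_C = X.
Summing: n_T = 3.54 − 2X.
Mole fractions y_i = n_i/n_T; K_p = p_C / (p_B p_D^2) with p_i = y_i·P.
Equating to 0.327 atm^-2 and solving on 0 < X < 1: X = 0.776.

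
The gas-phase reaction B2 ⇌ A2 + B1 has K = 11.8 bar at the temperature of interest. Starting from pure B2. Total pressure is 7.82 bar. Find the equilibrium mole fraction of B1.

y_B1 = 0.437

Take 1 mol B2 as basis and let X be its fractional conversion, so ξ = X.
Species balance: n_B2 = 1 − X; n_A2 = X; n_B1 = X.
Summing: n_T = 1 + X.
y_i = n_i/n_T, p_i = y_i·P. K = p_A2 p_B1 / (p_B2).
Substituting and setting equal to 11.8 bar gives a polynomial in X; the root in (0,1) is X = 0.776.
Then n_B1 = 0.776, n_T = 1.78, so y_B1 = 0.437.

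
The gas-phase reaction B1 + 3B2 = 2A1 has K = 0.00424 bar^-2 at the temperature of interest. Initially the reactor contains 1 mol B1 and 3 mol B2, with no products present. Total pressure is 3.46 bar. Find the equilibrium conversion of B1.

X = 0.120

Take 1 mol B1 as basis and let X be its fractional conversion, so ξ = X.
At extent ξ: n_B1 = 1 − X; n_B2 = 3 − 3X; n_A1 = 2X.
n_T = Σnᵢ = 4 − 2X.
y_i = n_i/n_T, p_i = y_i·P. K = p_A1^2 / (p_B1 p_B2^3).
Setting this equal to 0.00424 bar^-2 and taking the physical root (0 < X < 1) gives X = 0.120.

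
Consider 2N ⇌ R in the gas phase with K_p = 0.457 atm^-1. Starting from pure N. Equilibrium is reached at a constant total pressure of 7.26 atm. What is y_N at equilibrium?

Let X = conversion of N (basis 1 mol N); extent of reaction ξ = 0.5X.
At extent ξ: n_N = 1 − X; n_R = 0.5X.
n_T = Σnᵢ = 1 − 0.5X.
Mole fractions y_i = n_i/n_T; K_p = p_R / (p_N^2) with p_i = y_i·P.
Equating to 0.457 atm^-1 and solving on 0 < X < 1: X = 0.735.
Then n_N = 0.265, n_T = 0.632, so y_N = 0.419.

y_N = 0.419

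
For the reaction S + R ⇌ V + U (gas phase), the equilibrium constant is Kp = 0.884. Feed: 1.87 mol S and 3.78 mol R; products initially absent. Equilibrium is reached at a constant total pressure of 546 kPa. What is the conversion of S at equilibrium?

Let X = conversion of S (basis 1.87 mol S); extent of reaction ξ = 1.87X.
Species balance: n_S = 1.87 − 1.87X; n_R = 3.78 − 1.87X; n_V = 1.87X; n_U = 1.87X.
n_T stays at 5.65 (no change in mole number).
y_i = n_i/n_T, p_i = y_i·P. Kp = p_V p_U / (p_S p_R).
Equating to 0.884 and solving on 0 < X < 1: X = 0.651.

X = 0.651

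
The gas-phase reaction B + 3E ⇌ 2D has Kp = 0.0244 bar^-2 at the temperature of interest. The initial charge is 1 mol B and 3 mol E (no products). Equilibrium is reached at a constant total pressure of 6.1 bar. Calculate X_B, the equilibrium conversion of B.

Take 1 mol B as basis and let X be its fractional conversion, so ξ = X.
Mole table: n_B = 1 − X; n_E = 3 − 3X; n_D = 2X.
n_T = Σnᵢ = 4 − 2X.
Mole fractions y_i = n_i/n_T; Kp = p_D^2 / (p_B p_E^3) with p_i = y_i·P.
Setting this equal to 0.0244 bar^-2 and taking the physical root (0 < X < 1) gives X = 0.332.

X = 0.332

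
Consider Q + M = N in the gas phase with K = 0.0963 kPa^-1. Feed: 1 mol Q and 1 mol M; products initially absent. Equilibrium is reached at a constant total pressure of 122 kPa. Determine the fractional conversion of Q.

X = 0.720

Basis: 1 mol Q initially; let X = conversion of Q. Extent ξ = X.
At extent ξ: n_Q = 1 − X; n_M = 1 − X; n_N = X.
Total moles n_T = 2 − X.
With p_i = (n_i/n_T)P, K = p_N / (p_Q p_M).
This yields a degree-2 equation in X; solving on (0,1), X = 0.720.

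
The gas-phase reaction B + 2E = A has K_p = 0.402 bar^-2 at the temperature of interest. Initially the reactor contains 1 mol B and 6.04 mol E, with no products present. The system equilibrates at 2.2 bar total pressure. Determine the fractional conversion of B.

X = 0.573

Basis: 1 mol B initially; let X = conversion of B. Extent ξ = X.
At extent ξ: n_B = 1 − X; n_E = 6.04 − 2X; n_A = X.
n_T = Σnᵢ = 7.04 − 2X.
Mole fractions y_i = n_i/n_T; K_p = p_A / (p_B p_E^2) with p_i = y_i·P.
Substituting and setting equal to 0.402 bar^-2 gives a polynomial in X; the root in (0,1) is X = 0.573.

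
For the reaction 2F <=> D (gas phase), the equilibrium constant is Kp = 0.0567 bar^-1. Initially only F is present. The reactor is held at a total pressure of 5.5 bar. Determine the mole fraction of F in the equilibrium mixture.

Let X = conversion of F (basis 1 mol F); extent of reaction ξ = 0.5X.
Mole table: n_F = 1 − X; n_D = 0.5X.
n_T = Σnᵢ = 1 − 0.5X.
With p_i = (n_i/n_T)P, Kp = p_D / (p_F^2).
Substituting and setting equal to 0.0567 bar^-1 gives a polynomial in X; the root in (0,1) is X = 0.333.
Then n_F = 0.667, n_T = 0.834, so y_F = 0.800.

y_F = 0.800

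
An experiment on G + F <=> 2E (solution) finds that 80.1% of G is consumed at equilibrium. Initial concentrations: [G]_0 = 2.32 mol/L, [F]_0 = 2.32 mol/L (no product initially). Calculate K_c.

Let X = conversion of G.
Concentrations: [G] = 2.32 − 2.32X; [F] = 2.32 − 2.32X; [E] = 4.64X.
At X = 0.801: [G] = 0.462, [F] = 0.462, [E] = 3.72.
K_c = [E]^2 / ([G] [F]) = 64.8.

K_c = 64.8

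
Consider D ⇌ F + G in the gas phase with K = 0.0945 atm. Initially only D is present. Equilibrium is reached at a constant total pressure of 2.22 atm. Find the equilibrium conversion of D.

Basis: 1 mol D initially; let X = conversion of D. Extent ξ = X.
At extent ξ: n_D = 1 − X; n_F = X; n_G = X.
Summing: n_T = 1 + X.
Mole fractions y_i = n_i/n_T; K = p_F p_G / (p_D) with p_i = y_i·P.
Substituting and setting equal to 0.0945 atm gives a polynomial in X; the root in (0,1) is X = 0.202.

X = 0.202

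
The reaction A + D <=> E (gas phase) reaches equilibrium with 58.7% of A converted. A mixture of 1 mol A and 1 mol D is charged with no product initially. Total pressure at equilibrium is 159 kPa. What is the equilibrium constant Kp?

Take 1 mol A as basis and let X be its fractional conversion, so ξ = X.
Species balance: n_A = 1 − X; n_D = 1 − X; n_E = X.
Total moles n_T = 2 − X.
At X = 0.587: n_A = 0.413, n_D = 0.413, n_E = 0.587, n_T = 1.41.
p_i = (n_i/n_T)·P. Kp = p_E / (p_A p_D) = 0.0306 kPa^-1.

Kp = 0.0306 kPa^-1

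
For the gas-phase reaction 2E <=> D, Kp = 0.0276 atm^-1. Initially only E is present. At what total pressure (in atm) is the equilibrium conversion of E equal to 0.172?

Take 1 mol E as basis and let X be its fractional conversion, so ξ = 0.5X.
Mole table: n_E = 1 − X; n_D = 0.5X.
Total moles n_T = 1 − 0.5X.
Kp = p_D / (p_E^2) with p_i = (n_i/n_T)·P.
At X = 0.172: the mole-fraction product g(X) = Π y_i^ν_i = 0.1147. Since Kp = g(X)·P^{-1}, P = (g/Kp)^(1/1) = (0.1147/0.0276)^(1/1) = 4.15 atm.

P = 4.15 atm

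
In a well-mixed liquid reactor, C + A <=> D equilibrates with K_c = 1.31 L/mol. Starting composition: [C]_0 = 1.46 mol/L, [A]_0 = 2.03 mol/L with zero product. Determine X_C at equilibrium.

X = 0.601

Let X = conversion of C; extent ξ = 1.46·X mol/L.
Concentrations: [C] = 1.46 − 1.46X; [A] = 2.03 − 1.46X; [D] = 1.46X.
K_c = [D] / ([C] [A]).
Equating to 1.31 L/mol: the physical root is X = 0.601.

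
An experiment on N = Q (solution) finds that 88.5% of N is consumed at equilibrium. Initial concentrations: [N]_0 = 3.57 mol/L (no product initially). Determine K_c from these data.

K_c = 7.7

Let X = conversion of N.
Concentrations: [N] = 3.57 − 3.57X; [Q] = 3.57X.
At X = 0.885: [N] = 0.411, [Q] = 3.16.
K_c = [Q] / ([N]) = 7.7.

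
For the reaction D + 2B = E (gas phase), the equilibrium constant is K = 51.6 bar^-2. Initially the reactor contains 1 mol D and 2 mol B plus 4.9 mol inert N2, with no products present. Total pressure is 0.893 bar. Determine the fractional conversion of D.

X = 0.480

Let X = conversion of D (basis 1 mol D); extent of reaction ξ = X.
At extent ξ: n_D = 1 − X; n_B = 2 − 2X; n_E = X; n_I = 4.9 (inert).
n_T = Σnᵢ = 7.9 − 2X.
y_i = n_i/n_T, p_i = y_i·P. K = p_E / (p_D p_B^2).
Substituting and setting equal to 51.6 bar^-2 gives a polynomial in X; the root in (0,1) is X = 0.480.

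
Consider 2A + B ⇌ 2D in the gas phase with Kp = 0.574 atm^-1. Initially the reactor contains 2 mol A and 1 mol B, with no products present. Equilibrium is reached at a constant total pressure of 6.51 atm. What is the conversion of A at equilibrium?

Basis: 2 mol A initially; let X = conversion of A. Extent ξ = X.
Moles: n_A = 2 − 2X; n_B = 1 − X; n_D = 2X.
n_T = Σnᵢ = 3 − X.
Mole fractions y_i = n_i/n_T; Kp = p_D^2 / (p_A^2 p_B) with p_i = y_i·P.
Setting this equal to 0.574 atm^-1 and taking the physical root (0 < X < 1) gives X = 0.470.

X = 0.470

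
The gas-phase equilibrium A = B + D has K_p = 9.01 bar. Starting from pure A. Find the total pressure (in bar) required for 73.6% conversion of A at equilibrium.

Take 1 mol A as basis and let X be its fractional conversion, so ξ = X.
Moles: n_A = 1 − X; n_B = X; n_D = X.
Summing: n_T = 1 + X.
K_p = p_B p_D / (p_A) with p_i = (n_i/n_T)·P.
At X = 0.736: the mole-fraction product g(X) = Π y_i^ν_i = 1.182. Since K_p = g(X)·P^{1}, P = (K_p/g)^(1/1) = (9.01/1.182)^(1/1) = 7.62 bar.

P = 7.62 bar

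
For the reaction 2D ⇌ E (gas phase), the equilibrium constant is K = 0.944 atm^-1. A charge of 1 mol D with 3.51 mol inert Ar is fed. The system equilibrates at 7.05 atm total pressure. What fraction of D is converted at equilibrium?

Let X = conversion of D (basis 1 mol D); extent of reaction ξ = 0.5X.
Moles: n_D = 1 − X; n_E = 0.5X; n_I = 3.51 (inert).
Total moles n_T = 4.51 − 0.5X.
y_i = n_i/n_T, p_i = y_i·P. K = p_E / (p_D^2).
This yields a degree-2 equation in X; solving on (0,1), X = 0.573.

X = 0.573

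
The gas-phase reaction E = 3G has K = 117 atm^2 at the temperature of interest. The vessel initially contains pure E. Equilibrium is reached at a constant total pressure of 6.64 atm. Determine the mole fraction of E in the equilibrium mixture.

y_E = 0.196

Take 1 mol E as basis and let X be its fractional conversion, so ξ = X.
Species balance: n_E = 1 − X; n_G = 3X.
Summing: n_T = 1 + 2X.
With p_i = (n_i/n_T)P, K = p_G^3 / (p_E).
Equating to 117 atm^2 and solving on 0 < X < 1: X = 0.578.
Then n_E = 0.422, n_T = 2.16, so y_E = 0.196.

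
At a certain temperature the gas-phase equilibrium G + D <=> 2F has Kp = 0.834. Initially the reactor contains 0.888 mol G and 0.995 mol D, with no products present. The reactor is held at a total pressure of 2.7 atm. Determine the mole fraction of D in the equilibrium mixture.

Let X = conversion of G (basis 0.888 mol G); extent of reaction ξ = 0.888X.
Mole table: n_G = 0.888 − 0.888X; n_D = 0.995 − 0.888X; n_F = 1.78X.
Since Δν = 0, n_T = 1.88 throughout.
y_i = n_i/n_T, p_i = y_i·P. Kp = p_F^2 / (p_G p_D).
Setting this equal to 0.834 and taking the physical root (0 < X < 1) gives X = 0.332.
Then n_D = 0.701, n_T = 1.88, so y_D = 0.372.

y_D = 0.372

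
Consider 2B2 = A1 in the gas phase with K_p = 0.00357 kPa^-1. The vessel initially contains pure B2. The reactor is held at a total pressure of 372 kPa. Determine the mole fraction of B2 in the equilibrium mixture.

Take 1 mol B2 as basis and let X be its fractional conversion, so ξ = 0.5X.
Moles: n_B2 = 1 − X; n_A1 = 0.5X.
n_T = Σnᵢ = 1 − 0.5X.
Mole fractions y_i = n_i/n_T; K_p = p_A1 / (p_B2^2) with p_i = y_i·P.
Substituting and setting equal to 0.00357 kPa^-1 gives a polynomial in X; the root in (0,1) is X = 0.602.
Then n_B2 = 0.398, n_T = 0.699, so y_B2 = 0.569.

y_B2 = 0.569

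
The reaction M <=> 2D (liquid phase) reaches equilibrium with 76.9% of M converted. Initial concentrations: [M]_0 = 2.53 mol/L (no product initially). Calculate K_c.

K_c = 25.9 mol/L

Let X = conversion of M.
Concentrations: [M] = 2.53 − 2.53X; [D] = 5.06X.
At X = 0.769: [M] = 0.584, [D] = 3.89.
K_c = [D]^2 / ([M]) = 25.9 mol/L.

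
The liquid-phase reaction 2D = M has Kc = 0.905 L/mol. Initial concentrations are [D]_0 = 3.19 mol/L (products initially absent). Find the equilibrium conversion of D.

X = 0.662

Let X = conversion of D; extent ξ = 3.19X/2 mol/L.
Concentrations: [D] = 3.19 − 3.19X; [M] = 1.59X.
Kc = [M] / ([D]^2).
Equating to 0.905 L/mol: the physical root is X = 0.662.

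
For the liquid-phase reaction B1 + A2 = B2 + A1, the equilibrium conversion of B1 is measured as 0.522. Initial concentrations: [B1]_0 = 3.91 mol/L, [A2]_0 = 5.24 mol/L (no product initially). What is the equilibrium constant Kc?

Kc = 0.697

Let X = conversion of B1.
Concentrations: [B1] = 3.91 − 3.91X; [A2] = 5.24 − 3.91X; [B2] = 3.91X; [A1] = 3.91X.
At X = 0.522: [B1] = 1.87, [A2] = 3.2, [B2] = 2.04, [A1] = 2.04.
Kc = [B2] [A1] / ([B1] [A2]) = 0.697.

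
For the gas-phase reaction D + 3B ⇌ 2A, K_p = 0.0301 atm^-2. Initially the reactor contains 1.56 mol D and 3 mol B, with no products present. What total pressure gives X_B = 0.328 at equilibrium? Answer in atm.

P = 4.65 atm

Take 3 mol B as basis and let X be its fractional conversion, so ξ = X.
Mole table: n_D = 1.56 − X; n_B = 3 − 3X; n_A = 2X.
Summing: n_T = 4.56 − 2X.
K_p = p_A^2 / (p_D p_B^3) with p_i = (n_i/n_T)·P.
At X = 0.328: the mole-fraction product g(X) = Π y_i^ν_i = 0.6497. Since K_p = g(X)·P^{-2}, P = (g/K_p)^(1/2) = (0.6497/0.0301)^(1/2) = 4.65 atm.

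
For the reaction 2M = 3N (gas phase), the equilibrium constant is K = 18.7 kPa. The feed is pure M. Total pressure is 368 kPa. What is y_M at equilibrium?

Take 1 mol M as basis and let X be its fractional conversion, so ξ = 0.5X.
Mole table: n_M = 1 − X; n_N = 1.5X.
n_T = Σnᵢ = 1 + 0.5X.
With p_i = (n_i/n_T)P, K = p_N^3 / (p_M^2).
Substituting and setting equal to 18.7 kPa gives a polynomial in X; the root in (0,1) is X = 0.217.
Then n_M = 0.783, n_T = 1.11, so y_M = 0.706.

y_M = 0.706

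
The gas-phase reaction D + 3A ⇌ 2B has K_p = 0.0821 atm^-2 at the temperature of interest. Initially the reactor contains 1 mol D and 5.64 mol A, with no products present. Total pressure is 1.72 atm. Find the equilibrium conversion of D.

Basis: 1 mol D initially; let X = conversion of D. Extent ξ = X.
At extent ξ: n_D = 1 − X; n_A = 5.64 − 3X; n_B = 2X.
Total moles n_T = 6.64 − 2X.
With p_i = (n_i/n_T)P, K_p = p_B^2 / (p_D p_A^3).
Equating to 0.0821 atm^-2 and solving on 0 < X < 1: X = 0.336.

X = 0.336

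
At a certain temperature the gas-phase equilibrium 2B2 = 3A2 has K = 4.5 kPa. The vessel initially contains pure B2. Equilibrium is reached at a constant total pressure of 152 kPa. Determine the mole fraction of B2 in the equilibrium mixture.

y_B2 = 0.746

Take 1 mol B2 as basis and let X be its fractional conversion, so ξ = 0.5X.
Mole table: n_B2 = 1 − X; n_A2 = 1.5X.
Total moles n_T = 1 + 0.5X.
Mole fractions y_i = n_i/n_T; K = p_A2^3 / (p_B2^2) with p_i = y_i·P.
This yields a degree-3 equation in X; solving on (0,1), X = 0.185.
Then n_B2 = 0.815, n_T = 1.09, so y_B2 = 0.746.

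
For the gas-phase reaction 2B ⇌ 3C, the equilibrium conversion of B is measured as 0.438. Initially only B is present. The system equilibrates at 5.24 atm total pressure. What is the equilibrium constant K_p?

K_p = 3.86 atm

Let X = conversion of B (basis 1 mol B); extent of reaction ξ = 0.5X.
Mole table: n_B = 1 − X; n_C = 1.5X.
Total moles n_T = 1 + 0.5X.
At X = 0.438: n_B = 0.562, n_C = 0.657, n_T = 1.22.
p_i = (n_i/n_T)·P. K_p = p_C^3 / (p_B^2) = 3.86 atm.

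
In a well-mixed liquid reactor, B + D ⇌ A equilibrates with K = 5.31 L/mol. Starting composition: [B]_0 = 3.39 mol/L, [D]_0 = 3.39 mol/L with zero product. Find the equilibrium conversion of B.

X = 0.790

Let X = conversion of B; extent ξ = 3.39·X mol/L.
Concentrations: [B] = 3.39 − 3.39X; [D] = 3.39 − 3.39X; [A] = 3.39X.
K = [A] / ([B] [D]).
Setting equal to 5.31 and solving for X on (0,1) gives X = 0.790.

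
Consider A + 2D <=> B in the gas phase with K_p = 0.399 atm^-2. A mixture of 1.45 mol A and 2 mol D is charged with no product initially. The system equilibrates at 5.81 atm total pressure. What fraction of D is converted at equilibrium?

X = 0.727

Take 2 mol D as basis and let X be its fractional conversion, so ξ = X.
Mole table: n_A = 1.45 − X; n_D = 2 − 2X; n_B = X.
Total moles n_T = 3.45 − 2X.
y_i = n_i/n_T, p_i = y_i·P. K_p = p_B / (p_A p_D^2).
Equating to 0.399 atm^-2 and solving on 0 < X < 1: X = 0.727.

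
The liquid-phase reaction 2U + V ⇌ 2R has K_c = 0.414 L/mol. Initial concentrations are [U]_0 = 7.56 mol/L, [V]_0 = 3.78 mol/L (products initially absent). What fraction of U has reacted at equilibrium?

X = 0.475

Let X = conversion of U; extent ξ = 7.56X/2 mol/L.
Concentrations: [U] = 7.56 − 7.56X; [V] = 3.78 − 3.78X; [R] = 7.56X.
K_c = [R]^2 / ([U]^2 [V]).
Equating to 0.414 L/mol: the physical root is X = 0.475.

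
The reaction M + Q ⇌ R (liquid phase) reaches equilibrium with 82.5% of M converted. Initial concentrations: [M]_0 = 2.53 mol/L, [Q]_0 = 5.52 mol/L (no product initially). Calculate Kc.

Kc = 1.37 L/mol

Let X = conversion of M.
Concentrations: [M] = 2.53 − 2.53X; [Q] = 5.52 − 2.53X; [R] = 2.53X.
At X = 0.825: [M] = 0.443, [Q] = 3.43, [R] = 2.09.
Kc = [R] / ([M] [Q]) = 1.37 L/mol.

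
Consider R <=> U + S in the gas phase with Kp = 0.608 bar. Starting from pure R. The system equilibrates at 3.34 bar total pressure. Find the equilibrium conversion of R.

X = 0.392

Take 1 mol R as basis and let X be its fractional conversion, so ξ = X.
Moles: n_R = 1 − X; n_U = X; n_S = X.
Total moles n_T = 1 + X.
With p_i = (n_i/n_T)P, Kp = p_U p_S / (p_R).
Equating to 0.608 bar and solving on 0 < X < 1: X = 0.392.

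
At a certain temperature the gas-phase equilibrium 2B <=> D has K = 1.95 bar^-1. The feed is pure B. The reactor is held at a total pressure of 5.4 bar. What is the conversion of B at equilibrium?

X = 0.848

Let X = conversion of B (basis 1 mol B); extent of reaction ξ = 0.5X.
Species balance: n_B = 1 − X; n_D = 0.5X.
Total moles n_T = 1 − 0.5X.
Mole fractions y_i = n_i/n_T; K = p_D / (p_B^2) with p_i = y_i·P.
Setting this equal to 1.95 bar^-1 and taking the physical root (0 < X < 1) gives X = 0.848.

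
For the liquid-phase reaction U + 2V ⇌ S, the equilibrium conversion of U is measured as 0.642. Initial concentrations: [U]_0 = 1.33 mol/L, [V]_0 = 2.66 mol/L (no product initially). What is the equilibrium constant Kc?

Let X = conversion of U.
Concentrations: [U] = 1.33 − 1.33X; [V] = 2.66 − 2.66X; [S] = 1.33X.
At X = 0.642: [U] = 0.476, [V] = 0.952, [S] = 0.854.
Kc = [S] / ([U] [V]^2) = 1.98 (mol/L)^-2.

Kc = 1.98 (mol/L)^-2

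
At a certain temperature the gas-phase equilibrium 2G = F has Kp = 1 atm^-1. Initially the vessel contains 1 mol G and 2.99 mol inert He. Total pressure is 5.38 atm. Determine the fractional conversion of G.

X = 0.560

Basis: 1 mol G initially; let X = conversion of G. Extent ξ = 0.5X.
Moles: n_G = 1 − X; n_F = 0.5X; n_I = 2.99 (inert).
Summing: n_T = 3.99 − 0.5X.
Mole fractions y_i = n_i/n_T; Kp = p_F / (p_G^2) with p_i = y_i·P.
Substituting and setting equal to 1 atm^-1 gives a polynomial in X; the root in (0,1) is X = 0.560.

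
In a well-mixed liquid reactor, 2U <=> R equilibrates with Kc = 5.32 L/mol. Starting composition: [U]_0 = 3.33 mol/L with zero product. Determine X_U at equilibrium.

X = 0.846

Let X = conversion of U; extent ξ = 3.33X/2 mol/L.
Concentrations: [U] = 3.33 − 3.33X; [R] = 1.67X.
Kc = [R] / ([U]^2).
Equating to 5.32 L/mol: the physical root is X = 0.846.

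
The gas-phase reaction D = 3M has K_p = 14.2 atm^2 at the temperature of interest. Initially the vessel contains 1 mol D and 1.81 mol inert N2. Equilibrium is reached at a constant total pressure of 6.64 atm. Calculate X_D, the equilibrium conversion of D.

Take 1 mol D as basis and let X be its fractional conversion, so ξ = X.
Mole table: n_D = 1 − X; n_M = 3X; n_I = 1.81 (inert).
n_T = Σnᵢ = 2.81 + 2X.
y_i = n_i/n_T, p_i = y_i·P. K_p = p_M^3 / (p_D).
This yields a degree-3 equation in X; solving on (0,1), X = 0.449.

X = 0.449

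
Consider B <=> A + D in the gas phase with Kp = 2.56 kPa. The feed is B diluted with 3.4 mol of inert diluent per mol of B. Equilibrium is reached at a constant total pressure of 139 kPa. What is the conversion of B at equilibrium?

X = 0.253

Let X = conversion of B (basis 1 mol B); extent of reaction ξ = X.
At extent ξ: n_B = 1 − X; n_A = X; n_D = X; n_I = 3.4 (inert).
Summing: n_T = 4.4 + X.
y_i = n_i/n_T, p_i = y_i·P. Kp = p_A p_D / (p_B).
Equating to 2.56 kPa and solving on 0 < X < 1: X = 0.253.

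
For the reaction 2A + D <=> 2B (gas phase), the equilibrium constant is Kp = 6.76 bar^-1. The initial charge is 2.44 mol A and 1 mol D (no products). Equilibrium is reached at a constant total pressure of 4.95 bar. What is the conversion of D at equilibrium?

X = 0.769

Take 1 mol D as basis and let X be its fractional conversion, so ξ = X.
Moles: n_A = 2.44 − 2X; n_D = 1 − X; n_B = 2X.
Total moles n_T = 3.44 − X.
Mole fractions y_i = n_i/n_T; Kp = p_B^2 / (p_A^2 p_D) with p_i = y_i·P.
Substituting and setting equal to 6.76 bar^-1 gives a polynomial in X; the root in (0,1) is X = 0.769.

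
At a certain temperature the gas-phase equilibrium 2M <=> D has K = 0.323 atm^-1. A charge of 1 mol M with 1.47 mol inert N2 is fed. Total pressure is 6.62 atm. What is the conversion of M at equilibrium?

X = 0.493

Basis: 1 mol M initially; let X = conversion of M. Extent ξ = 0.5X.
Mole table: n_M = 1 − X; n_D = 0.5X; n_I = 1.47 (inert).
Total moles n_T = 2.47 − 0.5X.
y_i = n_i/n_T, p_i = y_i·P. K = p_D / (p_M^2).
Setting this equal to 0.323 atm^-1 and taking the physical root (0 < X < 1) gives X = 0.493.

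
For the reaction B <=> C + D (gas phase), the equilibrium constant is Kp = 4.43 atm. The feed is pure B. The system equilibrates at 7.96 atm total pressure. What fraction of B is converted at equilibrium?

X = 0.598

Basis: 1 mol B initially; let X = conversion of B. Extent ξ = X.
At extent ξ: n_B = 1 − X; n_C = X; n_D = X.
Summing: n_T = 1 + X.
With p_i = (n_i/n_T)P, Kp = p_C p_D / (p_B).
Setting this equal to 4.43 atm and taking the physical root (0 < X < 1) gives X = 0.598.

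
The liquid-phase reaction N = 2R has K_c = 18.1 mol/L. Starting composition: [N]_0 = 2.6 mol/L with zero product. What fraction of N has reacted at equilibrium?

X = 0.710

Let X = conversion of N; extent ξ = 2.6·X mol/L.
Concentrations: [N] = 2.6 − 2.6X; [R] = 5.2X.
K_c = [R]^2 / ([N]).
Equating to 18.1 mol/L: the physical root is X = 0.710.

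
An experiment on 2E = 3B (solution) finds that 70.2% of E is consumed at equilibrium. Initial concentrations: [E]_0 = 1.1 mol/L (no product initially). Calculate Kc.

Let X = conversion of E.
Concentrations: [E] = 1.1 − 1.1X; [B] = 1.65X.
At X = 0.702: [E] = 0.328, [B] = 1.16.
Kc = [B]^3 / ([E]^2) = 14.5 mol/L.

Kc = 14.5 mol/L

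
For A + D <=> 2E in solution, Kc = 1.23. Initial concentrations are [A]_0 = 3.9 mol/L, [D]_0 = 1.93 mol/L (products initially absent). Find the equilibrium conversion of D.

X = 0.490

Let X = conversion of D; extent ξ = 1.93·X mol/L.
Concentrations: [A] = 3.9 − 1.93X; [D] = 1.93 − 1.93X; [E] = 3.86X.
Kc = [E]^2 / ([A] [D]).
Setting equal to 1.23 and solving for X on (0,1) gives X = 0.490.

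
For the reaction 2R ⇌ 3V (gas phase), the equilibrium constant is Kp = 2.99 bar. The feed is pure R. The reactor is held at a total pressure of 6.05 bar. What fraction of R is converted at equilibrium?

Basis: 1 mol R initially; let X = conversion of R. Extent ξ = 0.5X.
Moles: n_R = 1 − X; n_V = 1.5X.
Summing: n_T = 1 + 0.5X.
Mole fractions y_i = n_i/n_T; Kp = p_V^3 / (p_R^2) with p_i = y_i·P.
This yields a degree-3 equation in X; solving on (0,1), X = 0.399.

X = 0.399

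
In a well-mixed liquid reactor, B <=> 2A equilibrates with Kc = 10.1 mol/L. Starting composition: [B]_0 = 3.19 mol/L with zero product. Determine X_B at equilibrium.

Let X = conversion of B; extent ξ = 3.19·X mol/L.
Concentrations: [B] = 3.19 − 3.19X; [A] = 6.38X.
Kc = [A]^2 / ([B]).
Setting equal to 10.1 and solving for X on (0,1) gives X = 0.578.

X = 0.578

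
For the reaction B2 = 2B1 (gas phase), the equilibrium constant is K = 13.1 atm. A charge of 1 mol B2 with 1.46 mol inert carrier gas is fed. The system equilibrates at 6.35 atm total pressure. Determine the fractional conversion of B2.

X = 0.700

Basis: 1 mol B2 initially; let X = conversion of B2. Extent ξ = X.
Species balance: n_B2 = 1 − X; n_B1 = 2X; n_I = 1.46 (inert).
Total moles n_T = 2.46 + X.
y_i = n_i/n_T, p_i = y_i·P. K = p_B1^2 / (p_B2).
Substituting and setting equal to 13.1 atm gives a polynomial in X; the root in (0,1) is X = 0.700.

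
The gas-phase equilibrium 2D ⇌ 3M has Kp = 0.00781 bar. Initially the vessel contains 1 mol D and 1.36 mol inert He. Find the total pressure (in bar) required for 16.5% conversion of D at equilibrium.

Basis: 1 mol D initially; let X = conversion of D. Extent ξ = 0.5X.
Species balance: n_D = 1 − X; n_M = 1.5X; n_I = 1.36 (inert).
n_T = Σnᵢ = 2.36 + 0.5X.
Kp = p_M^3 / (p_D^2) with p_i = (n_i/n_T)·P.
At X = 0.165: the mole-fraction product g(X) = Π y_i^ν_i = 0.008903. Since Kp = g(X)·P^{1}, P = (Kp/g)^(1/1) = (0.00781/0.008903)^(1/1) = 0.877 bar.

P = 0.877 bar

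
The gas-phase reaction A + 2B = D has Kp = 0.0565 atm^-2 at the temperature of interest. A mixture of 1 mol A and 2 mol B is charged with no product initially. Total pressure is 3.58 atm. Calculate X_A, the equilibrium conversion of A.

Basis: 1 mol A initially; let X = conversion of A. Extent ξ = X.
At extent ξ: n_A = 1 − X; n_B = 2 − 2X; n_D = X.
n_T = Σnᵢ = 3 − 2X.
y_i = n_i/n_T, p_i = y_i·P. Kp = p_D / (p_A p_B^2).
Equating to 0.0565 atm^-2 and solving on 0 < X < 1: X = 0.213.

X = 0.213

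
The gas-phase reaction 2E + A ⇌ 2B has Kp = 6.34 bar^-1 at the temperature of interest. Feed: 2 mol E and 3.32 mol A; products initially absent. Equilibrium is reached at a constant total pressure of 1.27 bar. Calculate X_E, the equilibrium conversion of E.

Take 2 mol E as basis and let X be its fractional conversion, so ξ = X.
Mole table: n_E = 2 − 2X; n_A = 3.32 − X; n_B = 2X.
n_T = Σnᵢ = 5.32 − X.
With p_i = (n_i/n_T)P, Kp = p_B^2 / (p_E^2 p_A).
This yields a degree-3 equation in X; solving on (0,1), X = 0.682.

X = 0.682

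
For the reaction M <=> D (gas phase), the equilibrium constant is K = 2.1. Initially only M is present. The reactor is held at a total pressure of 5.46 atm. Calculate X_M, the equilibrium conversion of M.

X = 0.677

Basis: 1 mol M initially; let X = conversion of M. Extent ξ = X.
Species balance: n_M = 1 − X; n_D = X.
Total moles n_T = 1 (Δν = 0, constant).
With p_i = (n_i/n_T)P, K = p_D / (p_M).
Equating to 2.1 and solving on 0 < X < 1: X = 0.677.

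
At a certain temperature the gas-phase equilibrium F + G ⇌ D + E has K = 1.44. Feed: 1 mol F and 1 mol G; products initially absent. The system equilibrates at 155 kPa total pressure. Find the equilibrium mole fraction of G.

Basis: 1 mol F initially; let X = conversion of F. Extent ξ = X.
At extent ξ: n_F = 1 − X; n_G = 1 − X; n_D = X; n_E = X.
n_T stays at 2 (no change in mole number).
y_i = n_i/n_T, p_i = y_i·P. K = p_D p_E / (p_F p_G).
Substituting and setting equal to 1.44 gives a polynomial in X; the root in (0,1) is X = 0.545.
Then n_G = 0.455, n_T = 2, so y_G = 0.227.

y_G = 0.227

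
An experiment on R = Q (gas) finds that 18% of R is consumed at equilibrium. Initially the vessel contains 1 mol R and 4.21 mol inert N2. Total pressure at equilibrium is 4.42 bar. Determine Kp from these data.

Kp = 0.22

Let X = conversion of R (basis 1 mol R); extent of reaction ξ = X.
Mole table: n_R = 1 − X; n_Q = X; n_I = 4.21 (inert).
n_T stays at 5.21 (no change in mole number).
At X = 0.18: n_R = 0.82, n_Q = 0.18, n_T = 5.21.
p_i = (n_i/n_T)·P. Kp = p_Q / (p_R) = 0.22.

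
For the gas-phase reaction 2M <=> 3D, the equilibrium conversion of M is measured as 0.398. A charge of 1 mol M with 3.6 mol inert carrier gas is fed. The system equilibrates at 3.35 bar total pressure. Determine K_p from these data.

Basis: 1 mol M initially; let X = conversion of M. Extent ξ = 0.5X.
At extent ξ: n_M = 1 − X; n_D = 1.5X; n_I = 3.6 (inert).
Total moles n_T = 4.6 + 0.5X.
At X = 0.398: n_M = 0.602, n_D = 0.597, n_T = 4.8.
p_i = (n_i/n_T)·P. K_p = p_D^3 / (p_M^2) = 0.41 bar.

K_p = 0.41 bar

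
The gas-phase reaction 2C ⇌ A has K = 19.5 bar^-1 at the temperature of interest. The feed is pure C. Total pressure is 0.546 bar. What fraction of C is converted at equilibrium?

X = 0.849

Let X = conversion of C (basis 1 mol C); extent of reaction ξ = 0.5X.
Mole table: n_C = 1 − X; n_A = 0.5X.
Total moles n_T = 1 − 0.5X.
Mole fractions y_i = n_i/n_T; K = p_A / (p_C^2) with p_i = y_i·P.
This yields a degree-2 equation in X; solving on (0,1), X = 0.849.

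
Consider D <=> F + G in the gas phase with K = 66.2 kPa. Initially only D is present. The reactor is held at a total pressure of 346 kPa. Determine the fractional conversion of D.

Basis: 1 mol D initially; let X = conversion of D. Extent ξ = X.
At extent ξ: n_D = 1 − X; n_F = X; n_G = X.
n_T = Σnᵢ = 1 + X.
With p_i = (n_i/n_T)P, K = p_F p_G / (p_D).
This yields a degree-2 equation in X; solving on (0,1), X = 0.401.

X = 0.401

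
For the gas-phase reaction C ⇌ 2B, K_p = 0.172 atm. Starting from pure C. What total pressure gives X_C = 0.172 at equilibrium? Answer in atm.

P = 1.41 atm

Let X = conversion of C (basis 1 mol C); extent of reaction ξ = X.
Species balance: n_C = 1 − X; n_B = 2X.
Summing: n_T = 1 + X.
K_p = p_B^2 / (p_C) with p_i = (n_i/n_T)·P.
At X = 0.172: the mole-fraction product g(X) = Π y_i^ν_i = 0.1219. Since K_p = g(X)·P^{1}, P = (K_p/g)^(1/1) = (0.172/0.1219)^(1/1) = 1.41 atm.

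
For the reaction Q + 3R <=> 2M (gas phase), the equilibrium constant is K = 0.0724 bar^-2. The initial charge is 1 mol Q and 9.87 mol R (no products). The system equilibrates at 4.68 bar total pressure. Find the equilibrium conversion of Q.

X = 0.734

Basis: 1 mol Q initially; let X = conversion of Q. Extent ξ = X.
Mole table: n_Q = 1 − X; n_R = 9.87 − 3X; n_M = 2X.
Total moles n_T = 10.9 − 2X.
y_i = n_i/n_T, p_i = y_i·P. K = p_M^2 / (p_Q p_R^3).
Setting this equal to 0.0724 bar^-2 and taking the physical root (0 < X < 1) gives X = 0.734.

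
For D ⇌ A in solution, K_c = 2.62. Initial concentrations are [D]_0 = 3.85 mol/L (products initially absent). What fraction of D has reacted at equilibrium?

Let X = conversion of D; extent ξ = 3.85·X mol/L.
Concentrations: [D] = 3.85 − 3.85X; [A] = 3.85X.
K_c = [A] / ([D]).
Setting equal to 2.62 and solving for X on (0,1) gives X = 0.724.

X = 0.724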